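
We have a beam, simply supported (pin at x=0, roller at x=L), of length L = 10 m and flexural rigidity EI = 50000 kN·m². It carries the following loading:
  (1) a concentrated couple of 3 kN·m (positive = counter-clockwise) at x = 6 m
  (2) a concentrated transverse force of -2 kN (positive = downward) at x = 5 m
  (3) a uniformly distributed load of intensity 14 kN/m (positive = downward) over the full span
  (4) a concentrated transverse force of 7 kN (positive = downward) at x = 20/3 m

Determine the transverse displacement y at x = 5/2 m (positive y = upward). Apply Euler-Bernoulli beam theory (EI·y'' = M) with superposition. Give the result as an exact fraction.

Load 1 — applied couple M₀=3 kN·m at a=6 m (b=L-a=4):
  y_1 = (M₀x³/(6L)+C₁x)/EI  [x≤a] with C₁=M₀(3b²-L²)/(6L)=-13/5 = (3·(5/2)³/(6·10)+(-13/5)·(5/2))/50000 = -183/1600000 m
Load 2 — point force P=-2 kN at a=5 m (b=L-a=5):
  y_2 = -Pbx(L²-b²-x²)/(6LEI)  [x≤a] = -(-2)·5·(5/2)·(10²-5²-(5/2)²)/(6·10·50000) = 11/19200 m
Load 3 — uniform load w=14 kN/m over full span:
  y_3 = -wx(L³-2Lx²+x³)/(24EI) = -14·(5/2)·(10³-2·10·(5/2)²+(5/2)³)/(24·50000) = -133/5120 m
Load 4 — point force P=7 kN at a=20/3 m (b=L-a=10/3):
  y_4 = -Pbx(L²-b²-x²)/(6LEI)  [x≤a] = -7·(10/3)·(5/2)·(10²-(10/3)²-(5/2)²)/(6·10·50000) = -833/518400 m
Superposition: y = Σ y_i = -7030771/259200000 m ≈ -0.027125 m

y(5/2) = -7030771/259200000 m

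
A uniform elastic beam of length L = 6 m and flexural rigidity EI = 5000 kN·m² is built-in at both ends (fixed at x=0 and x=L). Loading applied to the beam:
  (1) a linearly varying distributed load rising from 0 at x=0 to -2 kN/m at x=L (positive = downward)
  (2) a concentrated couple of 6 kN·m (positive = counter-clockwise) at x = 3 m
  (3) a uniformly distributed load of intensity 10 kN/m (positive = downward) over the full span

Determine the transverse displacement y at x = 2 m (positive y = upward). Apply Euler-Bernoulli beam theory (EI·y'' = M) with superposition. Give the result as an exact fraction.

y(2) = -1133/225000 m

Load 1 — triangular load w₀=-2 kN/m (0→w₀ over full span):
  y_1 = -w₀x²(L-x)²(x+2L)/(120LEI) = -(-2)·2²·(6-2)²·(2+2·6)/(120·6·5000) = 14/28125 m
Load 2 — applied couple M₀=6 kN·m at a=3 m (b=L-a=3):
  y_2 = (R_Ax³/6 - M_Ax²/2)/EI  [x≤a] with R_A=3/2, M_A=3/2 = ((3/2)·2³/6 - (3/2)·2²/2)/5000 = -1/5000 m
Load 3 — uniform load w=10 kN/m over full span:
  y_3 = -wx²(L-x)²/(24EI) = -10·2²·(6-2)²/(24·5000) = -2/375 m
Superposition: y = Σ y_i = -1133/225000 m ≈ -0.005036 m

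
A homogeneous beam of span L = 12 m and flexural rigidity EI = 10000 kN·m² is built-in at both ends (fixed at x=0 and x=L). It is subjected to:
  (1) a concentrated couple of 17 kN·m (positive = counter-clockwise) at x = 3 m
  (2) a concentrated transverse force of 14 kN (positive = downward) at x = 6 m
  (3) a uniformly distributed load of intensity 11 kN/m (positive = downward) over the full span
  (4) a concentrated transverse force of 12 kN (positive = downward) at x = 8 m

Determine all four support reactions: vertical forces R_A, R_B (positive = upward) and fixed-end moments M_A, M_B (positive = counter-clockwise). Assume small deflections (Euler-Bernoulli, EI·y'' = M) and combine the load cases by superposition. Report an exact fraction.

R_A = 22379/288 kN, M_A = 7703/48 kN·m, R_B = 23125/288 kN, M_B = -8113/48 kN·m

Load 1 — applied couple M₀=17 kN·m at a=3 m (b=L-a=9):
  R_A = 6M₀ab/L³ = 6·17·3·9/12³ = 51/32 kN
  M_A = M₀b(2a-b)/L² = 17·9·(2·3-9)/12² = -51/16 kN·m
  R_B = -6M₀ab/L³ = -6·17·3·9/12³ = -51/32 kN
  M_B = M₀a(2b-a)/L² = 17·3·(2·9-3)/12² = 85/16 kN·m
Load 2 — point force P=14 kN at a=6 m (b=L-a=6):
  R_A = Pb²(3a+b)/L³ = 14·6²·(3·6+6)/12³ = 7 kN
  M_A = Pab²/L² = 14·6·6²/12² = 21 kN·m
  R_B = Pa²(a+3b)/L³ = 14·6²·(6+3·6)/12³ = 7 kN
  M_B = -Pa²b/L² = -14·6²·6/12² = -21 kN·m
Load 3 — uniform load w=11 kN/m over full span:
  R_A = wL/2 = 11·12/2 = 66 kN
  M_A = wL²/12 = 11·12²/12 = 132 kN·m
  R_B = wL/2 = 11·12/2 = 66 kN
  M_B = -wL²/12 = -11·12²/12 = -132 kN·m
Load 4 — point force P=12 kN at a=8 m (b=L-a=4):
  R_A = Pb²(3a+b)/L³ = 12·4²·(3·8+4)/12³ = 28/9 kN
  M_A = Pab²/L² = 12·8·4²/12² = 32/3 kN·m
  R_B = Pa²(a+3b)/L³ = 12·8²·(8+3·4)/12³ = 80/9 kN
  M_B = -Pa²b/L² = -12·8²·4/12² = -64/3 kN·m
Superposition: R_A = 22379/288 kN, M_A = 7703/48 kN·m, R_B = 23125/288 kN, M_B = -8113/48 kN·m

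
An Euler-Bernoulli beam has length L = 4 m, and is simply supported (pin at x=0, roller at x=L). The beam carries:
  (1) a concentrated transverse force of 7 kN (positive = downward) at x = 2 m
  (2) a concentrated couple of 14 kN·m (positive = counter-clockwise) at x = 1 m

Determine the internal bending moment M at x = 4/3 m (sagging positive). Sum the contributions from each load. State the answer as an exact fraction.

M(4/3) = -14/3 kN·m

Load 1 — point force P=7 kN at a=2 m (b=L-a=2):
  M_1 = Pbx/L  [x≤a] = 7·2·(4/3)/4 = 14/3 kN·m
Load 2 — applied couple M₀=14 kN·m at a=1 m (b=L-a=3):
  M_2 = M₀x/L - M₀  [x>a] = 14·(4/3)/4 - 14 = -28/3 kN·m
Superposition: M = Σ M_i = -14/3 kN·m ≈ -4.666667 kN·m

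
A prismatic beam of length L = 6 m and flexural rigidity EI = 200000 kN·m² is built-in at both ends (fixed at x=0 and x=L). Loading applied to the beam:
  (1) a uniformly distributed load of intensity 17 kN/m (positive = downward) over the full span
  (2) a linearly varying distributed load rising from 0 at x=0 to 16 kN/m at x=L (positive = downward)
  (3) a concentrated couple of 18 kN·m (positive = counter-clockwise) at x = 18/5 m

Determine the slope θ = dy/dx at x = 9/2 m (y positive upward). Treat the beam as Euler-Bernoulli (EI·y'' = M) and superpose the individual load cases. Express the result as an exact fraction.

θ(9/2) = 8829/40000000 rad

Load 1 — uniform load w=17 kN/m over full span:
  θ_1 = -wx(L-x)(L-2x)/(12EI) = -17·(9/2)·(6-(9/2))·(6-2·(9/2))/(12·200000) = 459/3200000 rad
Load 2 — triangular load w₀=16 kN/m (0→w₀ over full span):
  θ_2 = -w₀(2x(L-x)(L-2x)(x+2L)+x²(L-x)²)/(120LEI) = -16·(2·(9/2)·(6-(9/2))·(6-2·(9/2))·((9/2)+2·6)+(9/2)²·(6-(9/2))²)/(120·6·200000) = 1107/16000000 rad
Load 3 — applied couple M₀=18 kN·m at a=18/5 m (b=L-a=12/5):
  θ_3 = (R_Ax²/2 - M_Ax - M₀(x-a))/EI  [x>a] with R_A=108/25, M_A=144/25 = ((108/25)·(9/2)²/2 - (144/25)·(9/2) - 18·((9/2)-(18/5)))/200000 = 81/10000000 rad
Superposition: θ = Σ θ_i = 8829/40000000 rad ≈ 0.000221 rad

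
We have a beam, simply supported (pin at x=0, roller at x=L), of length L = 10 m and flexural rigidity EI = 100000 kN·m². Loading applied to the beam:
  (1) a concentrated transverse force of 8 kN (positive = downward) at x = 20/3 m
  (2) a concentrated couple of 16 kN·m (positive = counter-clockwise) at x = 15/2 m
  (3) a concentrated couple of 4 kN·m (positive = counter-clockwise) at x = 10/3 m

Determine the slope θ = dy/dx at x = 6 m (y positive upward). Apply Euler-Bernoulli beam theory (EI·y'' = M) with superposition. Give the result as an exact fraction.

Load 1 — point force P=8 kN at a=20/3 m (b=L-a=10/3):
  θ_1 = -Pb(L²-b²-3x²)/(6LEI)  [x≤a] = -8·(10/3)·(10²-(10/3)²-3·6²)/(6·10·100000) = 43/506250 rad
Load 2 — applied couple M₀=16 kN·m at a=15/2 m (b=L-a=5/2):
  θ_2 = (M₀x²/(2L)+C₁)/EI  [x≤a] with C₁=M₀(3b²-L²)/(6L)=-65/3 = (16·6²/(2·10)+(-65/3))/100000 = 107/1500000 rad
Load 3 — applied couple M₀=4 kN·m at a=10/3 m (b=L-a=20/3):
  θ_3 = (M₀x²/(2L)-M₀(x-a)+C₁)/EI  [x>a] with C₁=M₀(3b²-L²)/(6L)=20/9 = (4·6²/(2·10)-4·(6-(10/3))+(20/9))/100000 = -7/562500 rad
Superposition: θ = Σ θ_i = 233/1620000 rad ≈ 0.000144 rad

θ(6) = 233/1620000 rad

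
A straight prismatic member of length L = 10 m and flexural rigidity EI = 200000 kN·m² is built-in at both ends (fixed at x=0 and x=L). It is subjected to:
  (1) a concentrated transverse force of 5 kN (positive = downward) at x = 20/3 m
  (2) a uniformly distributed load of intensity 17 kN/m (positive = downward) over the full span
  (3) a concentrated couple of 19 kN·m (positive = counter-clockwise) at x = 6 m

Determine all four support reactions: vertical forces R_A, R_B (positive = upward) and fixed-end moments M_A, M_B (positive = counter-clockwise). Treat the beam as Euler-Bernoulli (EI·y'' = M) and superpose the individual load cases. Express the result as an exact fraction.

R_A = 300484/3375 kN, M_A = 102229/675 kN·m, R_B = 290141/3375 kN, M_B = -99086/675 kN·m

Load 1 — point force P=5 kN at a=20/3 m (b=L-a=10/3):
  R_A = Pb²(3a+b)/L³ = 5·(10/3)²·(3·(20/3)+(10/3))/10³ = 35/27 kN
  M_A = Pab²/L² = 5·(20/3)·(10/3)²/10² = 100/27 kN·m
  R_B = Pa²(a+3b)/L³ = 5·(20/3)²·((20/3)+3·(10/3))/10³ = 100/27 kN
  M_B = -Pa²b/L² = -5·(20/3)²·(10/3)/10² = -200/27 kN·m
Load 2 — uniform load w=17 kN/m over full span:
  R_A = wL/2 = 17·10/2 = 85 kN
  M_A = wL²/12 = 17·10²/12 = 425/3 kN·m
  R_B = wL/2 = 17·10/2 = 85 kN
  M_B = -wL²/12 = -17·10²/12 = -425/3 kN·m
Load 3 — applied couple M₀=19 kN·m at a=6 m (b=L-a=4):
  R_A = 6M₀ab/L³ = 6·19·6·4/10³ = 342/125 kN
  M_A = M₀b(2a-b)/L² = 19·4·(2·6-4)/10² = 152/25 kN·m
  R_B = -6M₀ab/L³ = -6·19·6·4/10³ = -342/125 kN
  M_B = M₀a(2b-a)/L² = 19·6·(2·4-6)/10² = 57/25 kN·m
Superposition: R_A = 300484/3375 kN, M_A = 102229/675 kN·m, R_B = 290141/3375 kN, M_B = -99086/675 kN·m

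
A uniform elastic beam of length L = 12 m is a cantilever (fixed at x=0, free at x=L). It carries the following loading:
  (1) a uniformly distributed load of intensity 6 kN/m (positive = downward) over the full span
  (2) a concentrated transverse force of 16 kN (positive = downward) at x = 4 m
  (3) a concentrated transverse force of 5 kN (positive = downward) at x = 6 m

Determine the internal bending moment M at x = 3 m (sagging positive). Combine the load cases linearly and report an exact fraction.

Load 1 — uniform load w=6 kN/m over full span:
  M_1 = -w(L-x)²/2 = -6·(12-3)²/2 = -243 kN·m
Load 2 — point force P=16 kN at a=4 m (b=L-a=8):
  M_2 = -P(a-x)  [x≤a] = -16·(4-3) = -16 kN·m
Load 3 — point force P=5 kN at a=6 m (b=L-a=6):
  M_3 = -P(a-x)  [x≤a] = -5·(6-3) = -15 kN·m
Superposition: M = Σ M_i = -274 kN·m ≈ -274.000000 kN·m

M(3) = -274 kN·m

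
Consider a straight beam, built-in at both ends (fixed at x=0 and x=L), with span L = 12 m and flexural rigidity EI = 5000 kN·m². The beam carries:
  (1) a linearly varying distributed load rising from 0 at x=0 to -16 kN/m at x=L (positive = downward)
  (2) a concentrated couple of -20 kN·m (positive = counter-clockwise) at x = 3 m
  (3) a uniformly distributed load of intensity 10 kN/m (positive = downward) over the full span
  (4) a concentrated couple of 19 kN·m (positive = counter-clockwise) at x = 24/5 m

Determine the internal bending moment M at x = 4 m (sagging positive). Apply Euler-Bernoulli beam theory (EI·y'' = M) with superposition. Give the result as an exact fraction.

M(4) = 28271/900 kN·m

Load 1 — triangular load w₀=-16 kN/m (0→w₀ over full span):
  M_1 = 3w₀Lx/20 - w₀L²/30 - w₀x³/(6L) = 3·(-16)·12·4/20 - (-16)·12²/30 - (-16)·4³/(6·12) = -1088/45 kN·m
Load 2 — applied couple M₀=-20 kN·m at a=3 m (b=L-a=9):
  M_2 = R_Ax - M_A - M₀  [x>a] with R_A=-15/8, M_A=15/4 = (-15/8)·4 - (15/4) - (-20) = 35/4 kN·m
Load 3 — uniform load w=10 kN/m over full span:
  M_3 = wLx/2 - wL²/12 - wx²/2 = 10·12·4/2 - 10·12²/12 - 10·4²/2 = 40 kN·m
Load 4 — applied couple M₀=19 kN·m at a=24/5 m (b=L-a=36/5):
  M_4 = R_Ax - M_A  [x≤a] with R_A=57/25, M_A=57/25 = (57/25)·4 - (57/25) = 171/25 kN·m
Superposition: M = Σ M_i = 28271/900 kN·m ≈ 31.412222 kN·m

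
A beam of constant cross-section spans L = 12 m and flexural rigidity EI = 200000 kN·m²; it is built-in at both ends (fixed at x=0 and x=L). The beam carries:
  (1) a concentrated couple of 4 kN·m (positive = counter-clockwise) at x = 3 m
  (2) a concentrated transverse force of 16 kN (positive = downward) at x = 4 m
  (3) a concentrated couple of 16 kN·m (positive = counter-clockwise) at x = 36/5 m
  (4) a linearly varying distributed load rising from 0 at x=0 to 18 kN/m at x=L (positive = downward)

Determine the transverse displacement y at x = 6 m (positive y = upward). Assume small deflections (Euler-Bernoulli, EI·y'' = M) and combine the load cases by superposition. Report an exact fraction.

Load 1 — applied couple M₀=4 kN·m at a=3 m (b=L-a=9):
  y_1 = (R_Ax³/6 - M_Ax²/2 - M₀(x-a)²/2)/EI  [x>a] with R_A=3/8, M_A=-3/4 = ((3/8)·6³/6 - (-3/4)·6²/2 - 4·(6-3)²/2)/200000 = 9/200000 m
Load 2 — point force P=16 kN at a=4 m (b=L-a=8):
  y_2 = -Pa²(L-x)²(3bL-(3b+a)(L-x))/(6L³EI)  [x>a] = -16·4²·(12-6)²·(3·8·12-(3·8+4)·(12-6))/(6·12³·200000) = -1/1875 m
Load 3 — applied couple M₀=16 kN·m at a=36/5 m (b=L-a=24/5):
  y_3 = (R_Ax³/6 - M_Ax²/2)/EI  [x≤a] with R_A=48/25, M_A=128/25 = ((48/25)·6³/6 - (128/25)·6²/2)/200000 = -9/78125 m
Load 4 — triangular load w₀=18 kN/m (0→w₀ over full span):
  y_4 = -w₀x²(L-x)²(x+2L)/(120LEI) = -18·6²·(12-6)²·(6+2·12)/(120·12·200000) = -243/100000 m
Superposition: y = Σ y_i = -45503/15000000 m ≈ -0.003034 m

y(6) = -45503/15000000 m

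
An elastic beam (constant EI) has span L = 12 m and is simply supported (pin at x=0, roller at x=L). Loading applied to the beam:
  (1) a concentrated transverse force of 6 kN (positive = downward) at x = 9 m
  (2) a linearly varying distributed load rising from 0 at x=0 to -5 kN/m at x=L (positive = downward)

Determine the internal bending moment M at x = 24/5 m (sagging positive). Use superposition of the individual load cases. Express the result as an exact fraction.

Load 1 — point force P=6 kN at a=9 m (b=L-a=3):
  M_1 = Pbx/L  [x≤a] = 6·3·(24/5)/12 = 36/5 kN·m
Load 2 — triangular load w₀=-5 kN/m (0→w₀ over full span):
  M_2 = w₀Lx/6 - w₀x³/(6L) = (-5)·12·(24/5)/6 - (-5)·(24/5)³/(6·12) = -1008/25 kN·m
Superposition: M = Σ M_i = -828/25 kN·m ≈ -33.120000 kN·m

M(24/5) = -828/25 kN·m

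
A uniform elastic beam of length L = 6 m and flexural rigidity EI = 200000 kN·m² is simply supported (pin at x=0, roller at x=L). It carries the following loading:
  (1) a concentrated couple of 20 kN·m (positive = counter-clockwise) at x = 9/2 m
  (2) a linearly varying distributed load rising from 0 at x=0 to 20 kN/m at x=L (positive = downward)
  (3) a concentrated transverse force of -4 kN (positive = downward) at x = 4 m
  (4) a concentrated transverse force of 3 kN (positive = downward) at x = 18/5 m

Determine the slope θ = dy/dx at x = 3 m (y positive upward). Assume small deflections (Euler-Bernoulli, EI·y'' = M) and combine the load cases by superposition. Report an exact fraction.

Load 1 — applied couple M₀=20 kN·m at a=9/2 m (b=L-a=3/2):
  θ_1 = (M₀x²/(2L)+C₁)/EI  [x≤a] with C₁=M₀(3b²-L²)/(6L)=-65/4 = (20·3²/(2·6)+(-65/4))/200000 = -1/160000 rad
Load 2 — triangular load w₀=20 kN/m (0→w₀ over full span):
  θ_2 = -w₀(7L⁴-30L²x²+15x⁴)/(360LEI) = -20·(7·6⁴-30·6²·3²+15·3⁴)/(360·6·200000) = -21/800000 rad
Load 3 — point force P=-4 kN at a=4 m (b=L-a=2):
  θ_3 = -Pb(L²-b²-3x²)/(6LEI)  [x≤a] = -(-4)·2·(6²-2²-3·3²)/(6·6·200000) = 1/180000 rad
Load 4 — point force P=3 kN at a=18/5 m (b=L-a=12/5):
  θ_4 = -Pb(L²-b²-3x²)/(6LEI)  [x≤a] = -3·(12/5)·(6²-(12/5)²-3·3²)/(6·6·200000) = -81/25000000 rad
Superposition: θ = Σ θ_i = -13583/450000000 rad ≈ -0.000030 rad

θ(3) = -13583/450000000 rad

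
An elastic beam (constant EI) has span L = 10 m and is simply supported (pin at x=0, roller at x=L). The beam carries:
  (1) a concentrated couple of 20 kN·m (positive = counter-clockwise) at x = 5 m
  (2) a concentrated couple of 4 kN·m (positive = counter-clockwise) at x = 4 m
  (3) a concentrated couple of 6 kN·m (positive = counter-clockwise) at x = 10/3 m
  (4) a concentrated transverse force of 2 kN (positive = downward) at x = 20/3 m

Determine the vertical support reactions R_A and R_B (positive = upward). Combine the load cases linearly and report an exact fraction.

Load 1 — applied couple M₀=20 kN·m at a=5 m (b=L-a=5):
  R_A = M₀/L = 20/10 = 2 kN
  R_B = -M₀/L = -20/10 = -2 kN
Load 2 — applied couple M₀=4 kN·m at a=4 m (b=L-a=6):
  R_A = M₀/L = 4/10 = 2/5 kN
  R_B = -M₀/L = -4/10 = -2/5 kN
Load 3 — applied couple M₀=6 kN·m at a=10/3 m (b=L-a=20/3):
  R_A = M₀/L = 6/10 = 3/5 kN
  R_B = -M₀/L = -6/10 = -3/5 kN
Load 4 — point force P=2 kN at a=20/3 m (b=L-a=10/3):
  R_A = Pb/L = 2·(10/3)/10 = 2/3 kN
  R_B = Pa/L = 2·(20/3)/10 = 4/3 kN
Superposition: R_A = 11/3 kN, R_B = -5/3 kN

R_A = 11/3 kN, R_B = -5/3 kN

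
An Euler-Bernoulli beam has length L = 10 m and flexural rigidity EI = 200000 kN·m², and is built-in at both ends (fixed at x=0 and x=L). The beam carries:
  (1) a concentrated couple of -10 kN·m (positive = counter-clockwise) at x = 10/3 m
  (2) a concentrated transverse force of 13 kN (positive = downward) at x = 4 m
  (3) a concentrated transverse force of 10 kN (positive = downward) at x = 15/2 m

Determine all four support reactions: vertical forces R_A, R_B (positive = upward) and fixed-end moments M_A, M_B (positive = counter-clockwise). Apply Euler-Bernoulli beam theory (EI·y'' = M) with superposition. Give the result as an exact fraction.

R_A = 51919/6000 kN, M_A = 9363/400 kN·m, R_B = 86081/6000 kN, M_B = -35851/1200 kN·m

Load 1 — applied couple M₀=-10 kN·m at a=10/3 m (b=L-a=20/3):
  R_A = 6M₀ab/L³ = 6·(-10)·(10/3)·(20/3)/10³ = -4/3 kN
  M_A = M₀b(2a-b)/L² = (-10)·(20/3)·(2·(10/3)-(20/3))/10² = 0 kN·m
  R_B = -6M₀ab/L³ = -6·(-10)·(10/3)·(20/3)/10³ = 4/3 kN
  M_B = M₀a(2b-a)/L² = (-10)·(10/3)·(2·(20/3)-(10/3))/10² = -10/3 kN·m
Load 2 — point force P=13 kN at a=4 m (b=L-a=6):
  R_A = Pb²(3a+b)/L³ = 13·6²·(3·4+6)/10³ = 1053/125 kN
  M_A = Pab²/L² = 13·4·6²/10² = 468/25 kN·m
  R_B = Pa²(a+3b)/L³ = 13·4²·(4+3·6)/10³ = 572/125 kN
  M_B = -Pa²b/L² = -13·4²·6/10² = -312/25 kN·m
Load 3 — point force P=10 kN at a=15/2 m (b=L-a=5/2):
  R_A = Pb²(3a+b)/L³ = 10·(5/2)²·(3·(15/2)+(5/2))/10³ = 25/16 kN
  M_A = Pab²/L² = 10·(15/2)·(5/2)²/10² = 75/16 kN·m
  R_B = Pa²(a+3b)/L³ = 10·(15/2)²·((15/2)+3·(5/2))/10³ = 135/16 kN
  M_B = -Pa²b/L² = -10·(15/2)²·(5/2)/10² = -225/16 kN·m
Superposition: R_A = 51919/6000 kN, M_A = 9363/400 kN·m, R_B = 86081/6000 kN, M_B = -35851/1200 kN·m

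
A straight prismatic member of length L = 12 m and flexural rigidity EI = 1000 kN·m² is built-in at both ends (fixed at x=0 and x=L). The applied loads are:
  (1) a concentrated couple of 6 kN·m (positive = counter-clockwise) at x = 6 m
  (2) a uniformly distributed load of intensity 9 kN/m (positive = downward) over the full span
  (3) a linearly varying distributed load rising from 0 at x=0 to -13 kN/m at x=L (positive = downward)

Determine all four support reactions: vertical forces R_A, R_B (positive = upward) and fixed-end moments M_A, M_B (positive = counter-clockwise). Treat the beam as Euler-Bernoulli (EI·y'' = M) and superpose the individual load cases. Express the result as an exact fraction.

Load 1 — applied couple M₀=6 kN·m at a=6 m (b=L-a=6):
  R_A = 6M₀ab/L³ = 6·6·6·6/12³ = 3/4 kN
  M_A = M₀b(2a-b)/L² = 6·6·(2·6-6)/12² = 3/2 kN·m
  R_B = -6M₀ab/L³ = -6·6·6·6/12³ = -3/4 kN
  M_B = M₀a(2b-a)/L² = 6·6·(2·6-6)/12² = 3/2 kN·m
Load 2 — uniform load w=9 kN/m over full span:
  R_A = wL/2 = 9·12/2 = 54 kN
  M_A = wL²/12 = 9·12²/12 = 108 kN·m
  R_B = wL/2 = 9·12/2 = 54 kN
  M_B = -wL²/12 = -9·12²/12 = -108 kN·m
Load 3 — triangular load w₀=-13 kN/m (0→w₀ over full span):
  R_A = 3w₀L/20 = 3·(-13)·12/20 = -117/5 kN
  M_A = w₀L²/30 = (-13)·12²/30 = -312/5 kN·m
  R_B = 7w₀L/20 = 7·(-13)·12/20 = -273/5 kN
  M_B = -w₀L²/20 = -(-13)·12²/20 = 468/5 kN·m
Superposition: R_A = 627/20 kN, M_A = 471/10 kN·m, R_B = -27/20 kN, M_B = -129/10 kN·m

R_A = 627/20 kN, M_A = 471/10 kN·m, R_B = -27/20 kN, M_B = -129/10 kN·m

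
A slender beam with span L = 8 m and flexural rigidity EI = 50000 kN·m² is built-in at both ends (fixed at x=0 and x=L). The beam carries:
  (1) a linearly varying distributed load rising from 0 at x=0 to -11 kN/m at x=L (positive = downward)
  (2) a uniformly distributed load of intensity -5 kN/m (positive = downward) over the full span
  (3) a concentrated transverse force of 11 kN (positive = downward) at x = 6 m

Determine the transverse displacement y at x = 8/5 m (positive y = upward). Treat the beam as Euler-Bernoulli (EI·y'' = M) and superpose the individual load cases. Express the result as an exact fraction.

Load 1 — triangular load w₀=-11 kN/m (0→w₀ over full span):
  y_1 = -w₀x²(L-x)²(x+2L)/(120LEI) = -(-11)·(8/5)²·(8-(8/5))²·((8/5)+2·8)/(120·8·50000) = 61952/146484375 m
Load 2 — uniform load w=-5 kN/m over full span:
  y_2 = -wx²(L-x)²/(24EI) = -(-5)·(8/5)²·(8-(8/5))²/(24·50000) = 512/1171875 m
Load 3 — point force P=11 kN at a=6 m (b=L-a=2):
  y_3 = -Pb²x²(3aL-(3a+b)x)/(6L³EI)  [x≤a] = -11·2²·(8/5)²·(3·6·8-(3·6+2)·(8/5))/(6·8³·50000) = -77/937500 m
Superposition: y = Σ y_i = 455683/585937500 m ≈ 0.000778 m

y(8/5) = 455683/585937500 m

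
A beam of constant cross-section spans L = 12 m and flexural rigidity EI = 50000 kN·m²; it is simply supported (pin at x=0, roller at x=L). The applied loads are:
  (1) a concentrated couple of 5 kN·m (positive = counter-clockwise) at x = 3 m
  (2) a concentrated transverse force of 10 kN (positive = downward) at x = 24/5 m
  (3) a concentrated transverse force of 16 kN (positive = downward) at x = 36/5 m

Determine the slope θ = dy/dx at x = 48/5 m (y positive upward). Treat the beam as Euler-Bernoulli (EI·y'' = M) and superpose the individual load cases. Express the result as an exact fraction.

Load 1 — applied couple M₀=5 kN·m at a=3 m (b=L-a=9):
  θ_1 = (M₀x²/(2L)-M₀(x-a)+C₁)/EI  [x>a] with C₁=M₀(3b²-L²)/(6L)=55/8 = (5·(48/5)²/(2·12)-5·((48/5)-3)+(55/8))/50000 = -277/2000000 rad
Load 2 — point force P=10 kN at a=24/5 m (b=L-a=36/5):
  θ_2 = -Pa(2L²-6Lx+3x²+a²)/(6LEI)  [x>a] = -10·(24/5)·(2·12²-6·12·(48/5)+3·(48/5)²+(24/5)²)/(6·12·50000) = 108/78125 rad
Load 3 — point force P=16 kN at a=36/5 m (b=L-a=24/5):
  θ_3 = -Pa(2L²-6Lx+3x²+a²)/(6LEI)  [x>a] = -16·(36/5)·(2·12²-6·12·(48/5)+3·(48/5)²+(36/5)²)/(6·12·50000) = 936/390625 rad
Superposition: θ = Σ θ_i = 182003/50000000 rad ≈ 0.003640 rad

θ(48/5) = 182003/50000000 rad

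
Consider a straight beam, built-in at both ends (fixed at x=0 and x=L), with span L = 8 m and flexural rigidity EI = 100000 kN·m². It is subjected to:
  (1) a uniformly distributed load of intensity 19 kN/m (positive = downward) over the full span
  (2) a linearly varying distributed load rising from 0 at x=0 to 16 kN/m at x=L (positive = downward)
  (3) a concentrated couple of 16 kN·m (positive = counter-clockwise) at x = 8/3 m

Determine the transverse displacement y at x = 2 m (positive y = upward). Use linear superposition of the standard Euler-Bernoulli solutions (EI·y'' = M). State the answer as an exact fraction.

y(2) = -3457/2250000 m

Load 1 — uniform load w=19 kN/m over full span:
  y_1 = -wx²(L-x)²/(24EI) = -19·2²·(8-2)²/(24·100000) = -57/50000 m
Load 2 — triangular load w₀=16 kN/m (0→w₀ over full span):
  y_2 = -w₀x²(L-x)²(x+2L)/(120LEI) = -16·2²·(8-2)²·(2+2·8)/(120·8·100000) = -27/62500 m
Load 3 — applied couple M₀=16 kN·m at a=8/3 m (b=L-a=16/3):
  y_3 = (R_Ax³/6 - M_Ax²/2)/EI  [x≤a] with R_A=8/3, M_A=0 = ((8/3)·2³/6 - 0·2²/2)/100000 = 1/28125 m
Superposition: y = Σ y_i = -3457/2250000 m ≈ -0.001536 m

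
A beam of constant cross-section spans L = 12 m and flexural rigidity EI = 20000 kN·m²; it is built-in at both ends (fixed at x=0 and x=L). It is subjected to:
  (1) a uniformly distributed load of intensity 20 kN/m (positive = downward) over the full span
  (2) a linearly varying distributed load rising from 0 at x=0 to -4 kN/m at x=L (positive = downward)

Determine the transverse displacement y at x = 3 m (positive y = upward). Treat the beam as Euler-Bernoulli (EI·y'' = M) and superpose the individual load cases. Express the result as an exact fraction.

y(3) = -22113/800000 m

Load 1 — uniform load w=20 kN/m over full span:
  y_1 = -wx²(L-x)²/(24EI) = -20·3²·(12-3)²/(24·20000) = -243/8000 m
Load 2 — triangular load w₀=-4 kN/m (0→w₀ over full span):
  y_2 = -w₀x²(L-x)²(x+2L)/(120LEI) = -(-4)·3²·(12-3)²·(3+2·12)/(120·12·20000) = 2187/800000 m
Superposition: y = Σ y_i = -22113/800000 m ≈ -0.027641 m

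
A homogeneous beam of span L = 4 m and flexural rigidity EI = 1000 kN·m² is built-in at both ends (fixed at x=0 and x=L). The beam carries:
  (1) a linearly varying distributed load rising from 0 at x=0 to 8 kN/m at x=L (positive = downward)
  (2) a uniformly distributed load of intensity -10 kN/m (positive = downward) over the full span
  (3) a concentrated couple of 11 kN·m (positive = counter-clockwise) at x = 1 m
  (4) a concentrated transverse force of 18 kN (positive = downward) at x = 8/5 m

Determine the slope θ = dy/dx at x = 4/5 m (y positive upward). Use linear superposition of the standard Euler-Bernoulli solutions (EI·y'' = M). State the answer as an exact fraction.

Load 1 — triangular load w₀=8 kN/m (0→w₀ over full span):
  θ_1 = -w₀(2x(L-x)(L-2x)(x+2L)+x²(L-x)²)/(120LEI) = -8·(2·(4/5)·(4-(4/5))·(4-2·(4/5))·((4/5)+2·4)+(4/5)²·(4-(4/5))²)/(120·4·1000) = -448/234375 rad
Load 2 — uniform load w=-10 kN/m over full span:
  θ_2 = -wx(L-x)(L-2x)/(12EI) = -(-10)·(4/5)·(4-(4/5))·(4-2·(4/5))/(12·1000) = 16/3125 rad
Load 3 — applied couple M₀=11 kN·m at a=1 m (b=L-a=3):
  θ_3 = (R_Ax²/2 - M_Ax)/EI  [x≤a] with R_A=99/32, M_A=-33/16 = ((99/32)·(4/5)²/2 - (-33/16)·(4/5))/1000 = 33/12500 rad
Load 4 — point force P=18 kN at a=8/5 m (b=L-a=12/5):
  θ_4 = -Pb²x(2aL-(3a+b)x)/(2L³EI)  [x≤a] = -18·(12/5)²·(4/5)·(2·(8/5)·4-(3·(8/5)+(12/5))·(4/5))/(2·4³·1000) = -1782/390625 rad
Superposition: θ = Σ θ_i = 6031/4687500 rad ≈ 0.001287 rad

θ(4/5) = 6031/4687500 rad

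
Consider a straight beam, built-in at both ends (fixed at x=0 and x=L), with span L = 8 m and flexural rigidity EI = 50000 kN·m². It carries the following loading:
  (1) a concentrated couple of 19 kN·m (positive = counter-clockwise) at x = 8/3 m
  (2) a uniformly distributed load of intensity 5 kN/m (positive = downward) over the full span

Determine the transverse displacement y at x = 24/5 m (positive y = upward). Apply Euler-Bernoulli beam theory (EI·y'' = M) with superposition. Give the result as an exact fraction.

y(24/5) = -2392/3515625 m

Load 1 — applied couple M₀=19 kN·m at a=8/3 m (b=L-a=16/3):
  y_1 = (R_Ax³/6 - M_Ax²/2 - M₀(x-a)²/2)/EI  [x>a] with R_A=19/6, M_A=0 = ((19/6)·(24/5)³/6 - 0·(24/5)²/2 - 19·((24/5)-(8/3))²/2)/50000 = 1064/3515625 m
Load 2 — uniform load w=5 kN/m over full span:
  y_2 = -wx²(L-x)²/(24EI) = -5·(24/5)²·(8-(24/5))²/(24·50000) = -384/390625 m
Superposition: y = Σ y_i = -2392/3515625 m ≈ -0.000680 m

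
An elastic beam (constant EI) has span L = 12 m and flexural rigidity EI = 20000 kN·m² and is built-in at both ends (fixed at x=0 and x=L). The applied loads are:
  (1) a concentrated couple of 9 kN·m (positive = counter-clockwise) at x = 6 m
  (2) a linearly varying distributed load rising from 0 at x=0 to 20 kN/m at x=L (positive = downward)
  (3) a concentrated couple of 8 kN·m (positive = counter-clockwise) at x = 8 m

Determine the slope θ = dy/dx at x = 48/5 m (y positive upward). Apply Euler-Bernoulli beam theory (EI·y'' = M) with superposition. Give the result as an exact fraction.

θ(48/5) = 9241/1250000 rad

Load 1 — applied couple M₀=9 kN·m at a=6 m (b=L-a=6):
  θ_1 = (R_Ax²/2 - M_Ax - M₀(x-a))/EI  [x>a] with R_A=9/8, M_A=9/4 = ((9/8)·(48/5)²/2 - (9/4)·(48/5) - 9·((48/5)-6))/20000 = -27/250000 rad
Load 2 — triangular load w₀=20 kN/m (0→w₀ over full span):
  θ_2 = -w₀(2x(L-x)(L-2x)(x+2L)+x²(L-x)²)/(120LEI) = -20·(2·(48/5)·(12-(48/5))·(12-2·(48/5))·((48/5)+2·12)+(48/5)²·(12-(48/5))²)/(120·12·20000) = 576/78125 rad
Load 3 — applied couple M₀=8 kN·m at a=8 m (b=L-a=4):
  θ_3 = (R_Ax²/2 - M_Ax - M₀(x-a))/EI  [x>a] with R_A=8/9, M_A=8/3 = ((8/9)·(48/5)²/2 - (8/3)·(48/5) - 8·((48/5)-8))/20000 = 2/15625 rad
Superposition: θ = Σ θ_i = 9241/1250000 rad ≈ 0.007393 rad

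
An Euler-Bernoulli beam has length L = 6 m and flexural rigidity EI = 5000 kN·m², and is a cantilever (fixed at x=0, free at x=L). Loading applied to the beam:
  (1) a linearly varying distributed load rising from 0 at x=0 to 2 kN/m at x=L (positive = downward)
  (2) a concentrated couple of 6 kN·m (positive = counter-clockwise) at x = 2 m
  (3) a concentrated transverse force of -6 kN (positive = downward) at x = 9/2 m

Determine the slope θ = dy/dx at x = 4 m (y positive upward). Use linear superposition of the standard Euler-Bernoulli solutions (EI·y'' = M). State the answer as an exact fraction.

Load 1 — triangular load w₀=2 kN/m (0→w₀ over full span):
  θ_1 = (w₀Lx²/4-w₀L²x/3-w₀x⁴/(24L))/EI = (2·6·4²/4-2·6²·4/3-2·4⁴/(24·6))/5000 = -58/5625 rad
Load 2 — applied couple M₀=6 kN·m at a=2 m (b=L-a=4):
  θ_2 = M₀a/EI  [x>a] = 6·2/5000 = 3/1250 rad
Load 3 — point force P=-6 kN at a=9/2 m (b=L-a=3/2):
  θ_3 = -Px(2a-x)/(2EI)  [x≤a] = -(-6)·4·(2·(9/2)-4)/(2·5000) = 3/250 rad
Superposition: θ = Σ θ_i = 23/5625 rad ≈ 0.004089 rad

θ(4) = 23/5625 rad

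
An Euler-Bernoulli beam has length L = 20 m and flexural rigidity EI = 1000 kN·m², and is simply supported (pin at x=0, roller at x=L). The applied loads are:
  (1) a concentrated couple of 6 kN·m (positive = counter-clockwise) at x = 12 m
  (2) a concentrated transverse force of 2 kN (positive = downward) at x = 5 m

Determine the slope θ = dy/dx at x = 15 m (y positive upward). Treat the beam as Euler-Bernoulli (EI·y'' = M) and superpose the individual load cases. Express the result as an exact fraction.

Load 1 — applied couple M₀=6 kN·m at a=12 m (b=L-a=8):
  θ_1 = (M₀x²/(2L)-M₀(x-a)+C₁)/EI  [x>a] with C₁=M₀(3b²-L²)/(6L)=-52/5 = (6·15²/(2·20)-6·(15-12)+(-52/5))/1000 = 107/20000 rad
Load 2 — point force P=2 kN at a=5 m (b=L-a=15):
  θ_2 = -Pa(2L²-6Lx+3x²+a²)/(6LEI)  [x>a] = -2·5·(2·20²-6·20·15+3·15²+5²)/(6·20·1000) = 1/40 rad
Superposition: θ = Σ θ_i = 607/20000 rad ≈ 0.030350 rad

θ(15) = 607/20000 rad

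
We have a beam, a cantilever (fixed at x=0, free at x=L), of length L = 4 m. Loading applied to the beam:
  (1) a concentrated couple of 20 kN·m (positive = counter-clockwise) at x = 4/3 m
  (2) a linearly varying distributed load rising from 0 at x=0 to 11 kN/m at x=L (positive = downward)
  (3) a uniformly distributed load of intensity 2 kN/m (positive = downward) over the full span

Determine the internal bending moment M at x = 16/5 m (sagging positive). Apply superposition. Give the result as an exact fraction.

M(16/5) = -1472/375 kN·m

Load 1 — applied couple M₀=20 kN·m at a=4/3 m (b=L-a=8/3):
  M_1 = 0  [x>a] = 0 kN·m
Load 2 — triangular load w₀=11 kN/m (0→w₀ over full span):
  M_2 = w₀Lx/2 - w₀L²/3 - w₀x³/(6L) = 11·4·(16/5)/2 - 11·4²/3 - 11·(16/5)³/(6·4) = -1232/375 kN·m
Load 3 — uniform load w=2 kN/m over full span:
  M_3 = -w(L-x)²/2 = -2·(4-(16/5))²/2 = -16/25 kN·m
Superposition: M = Σ M_i = -1472/375 kN·m ≈ -3.925333 kN·m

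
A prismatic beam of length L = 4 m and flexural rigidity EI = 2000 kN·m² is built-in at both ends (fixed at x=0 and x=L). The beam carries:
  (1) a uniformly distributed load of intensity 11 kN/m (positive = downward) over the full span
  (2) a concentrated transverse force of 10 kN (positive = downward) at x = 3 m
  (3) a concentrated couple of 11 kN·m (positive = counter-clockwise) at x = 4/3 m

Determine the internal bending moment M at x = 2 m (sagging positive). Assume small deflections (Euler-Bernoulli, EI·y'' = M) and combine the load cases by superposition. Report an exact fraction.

Load 1 — uniform load w=11 kN/m over full span:
  M_1 = wLx/2 - wL²/12 - wx²/2 = 11·4·2/2 - 11·4²/12 - 11·2²/2 = 22/3 kN·m
Load 2 — point force P=10 kN at a=3 m (b=L-a=1):
  M_2 = Pb²(3a+b)x/L³ - Pab²/L²  [x≤a] = 10·1²·(3·3+1)·2/4³ - 10·3·1²/4² = 5/4 kN·m
Load 3 — applied couple M₀=11 kN·m at a=4/3 m (b=L-a=8/3):
  M_3 = R_Ax - M_A - M₀  [x>a] with R_A=11/3, M_A=0 = (11/3)·2 - 0 - 11 = -11/3 kN·m
Superposition: M = Σ M_i = 59/12 kN·m ≈ 4.916667 kN·m

M(2) = 59/12 kN·m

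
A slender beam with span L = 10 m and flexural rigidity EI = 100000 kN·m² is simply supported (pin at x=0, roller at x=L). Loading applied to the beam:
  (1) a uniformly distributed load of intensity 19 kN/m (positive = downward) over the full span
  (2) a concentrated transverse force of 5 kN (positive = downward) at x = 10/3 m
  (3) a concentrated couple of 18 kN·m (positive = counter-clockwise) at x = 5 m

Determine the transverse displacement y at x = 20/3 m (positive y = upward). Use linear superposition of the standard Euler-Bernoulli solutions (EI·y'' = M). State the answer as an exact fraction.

Load 1 — uniform load w=19 kN/m over full span:
  y_1 = -wx(L³-2Lx²+x³)/(24EI) = -19·(20/3)·(10³-2·10·(20/3)²+(20/3)³)/(24·100000) = -209/9720 m
Load 2 — point force P=5 kN at a=10/3 m (b=L-a=20/3):
  y_2 = -Pa(L-x)(2Lx-a²-x²)/(6LEI)  [x>a] = -5·(10/3)·(10-(20/3))·(2·10·(20/3)-(10/3)²-(20/3)²)/(6·10·100000) = -7/9720 m
Load 3 — applied couple M₀=18 kN·m at a=5 m (b=L-a=5):
  y_3 = (M₀x³/(6L)-M₀(x-a)²/2+C₁x)/EI  [x>a] with C₁=M₀(3b²-L²)/(6L)=-15/2 = (18·(20/3)³/(6·10)-18·((20/3)-5)²/2+(-15/2)·(20/3))/100000 = 1/7200 m
Superposition: y = Σ y_i = -53/2400 m ≈ -0.022083 m

y(20/3) = -53/2400 m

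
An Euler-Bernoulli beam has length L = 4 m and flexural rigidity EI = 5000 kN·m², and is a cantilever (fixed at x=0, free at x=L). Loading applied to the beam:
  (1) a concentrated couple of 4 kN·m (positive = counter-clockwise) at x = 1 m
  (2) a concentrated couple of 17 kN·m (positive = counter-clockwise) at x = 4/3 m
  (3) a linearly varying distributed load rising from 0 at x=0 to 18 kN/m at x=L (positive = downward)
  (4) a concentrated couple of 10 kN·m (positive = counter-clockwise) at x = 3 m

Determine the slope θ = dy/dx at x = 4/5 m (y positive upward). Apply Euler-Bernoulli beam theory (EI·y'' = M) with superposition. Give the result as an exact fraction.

Load 1 — applied couple M₀=4 kN·m at a=1 m (b=L-a=3):
  θ_1 = M₀x/EI  [x≤a] = 4·(4/5)/5000 = 2/3125 rad
Load 2 — applied couple M₀=17 kN·m at a=4/3 m (b=L-a=8/3):
  θ_2 = M₀x/EI  [x≤a] = 17·(4/5)/5000 = 17/6250 rad
Load 3 — triangular load w₀=18 kN/m (0→w₀ over full span):
  θ_3 = (w₀Lx²/4-w₀L²x/3-w₀x⁴/(24L))/EI = (18·4·(4/5)²/4-18·4²·(4/5)/3-18·(4/5)⁴/(24·4))/5000 = -5106/390625 rad
Load 4 — applied couple M₀=10 kN·m at a=3 m (b=L-a=1):
  θ_4 = M₀x/EI  [x≤a] = 10·(4/5)/5000 = 1/625 rad
Superposition: θ = Σ θ_i = -6337/781250 rad ≈ -0.008111 rad

θ(4/5) = -6337/781250 rad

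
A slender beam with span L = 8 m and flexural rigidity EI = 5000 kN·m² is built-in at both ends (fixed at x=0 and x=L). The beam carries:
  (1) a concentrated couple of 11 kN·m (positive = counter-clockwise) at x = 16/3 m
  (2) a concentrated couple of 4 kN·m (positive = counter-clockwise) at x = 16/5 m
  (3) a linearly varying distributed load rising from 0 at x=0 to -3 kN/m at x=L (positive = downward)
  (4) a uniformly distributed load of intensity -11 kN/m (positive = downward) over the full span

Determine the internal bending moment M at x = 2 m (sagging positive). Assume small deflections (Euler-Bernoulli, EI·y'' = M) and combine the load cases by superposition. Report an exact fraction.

M(2) = -1001/150 kN·m

Load 1 — applied couple M₀=11 kN·m at a=16/3 m (b=L-a=8/3):
  M_1 = R_Ax - M_A  [x≤a] with R_A=11/6, M_A=11/3 = (11/6)·2 - (11/3) = 0 kN·m
Load 2 — applied couple M₀=4 kN·m at a=16/5 m (b=L-a=24/5):
  M_2 = R_Ax - M_A  [x≤a] with R_A=18/25, M_A=12/25 = (18/25)·2 - (12/25) = 24/25 kN·m
Load 3 — triangular load w₀=-3 kN/m (0→w₀ over full span):
  M_3 = 3w₀Lx/20 - w₀L²/30 - w₀x³/(6L) = 3·(-3)·8·2/20 - (-3)·8²/30 - (-3)·2³/(6·8) = -3/10 kN·m
Load 4 — uniform load w=-11 kN/m over full span:
  M_4 = wLx/2 - wL²/12 - wx²/2 = (-11)·8·2/2 - (-11)·8²/12 - (-11)·2²/2 = -22/3 kN·m
Superposition: M = Σ M_i = -1001/150 kN·m ≈ -6.673333 kN·m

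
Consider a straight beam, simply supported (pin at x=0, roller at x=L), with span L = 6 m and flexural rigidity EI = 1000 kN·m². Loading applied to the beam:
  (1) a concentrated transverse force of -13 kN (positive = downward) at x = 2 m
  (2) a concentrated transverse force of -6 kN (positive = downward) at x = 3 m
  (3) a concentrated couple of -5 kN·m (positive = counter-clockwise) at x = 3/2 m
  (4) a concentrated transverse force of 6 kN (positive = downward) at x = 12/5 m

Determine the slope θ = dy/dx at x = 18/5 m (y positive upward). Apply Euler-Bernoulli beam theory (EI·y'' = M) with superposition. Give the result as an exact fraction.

Load 1 — point force P=-13 kN at a=2 m (b=L-a=4):
  θ_1 = -Pa(2L²-6Lx+3x²+a²)/(6LEI)  [x>a] = -(-13)·2·(2·6²-6·6·(18/5)+3·(18/5)²+2²)/(6·6·1000) = -299/28125 rad
Load 2 — point force P=-6 kN at a=3 m (b=L-a=3):
  θ_2 = -Pa(2L²-6Lx+3x²+a²)/(6LEI)  [x>a] = -(-6)·3·(2·6²-6·6·(18/5)+3·(18/5)²+3²)/(6·6·1000) = -243/50000 rad
Load 3 — applied couple M₀=-5 kN·m at a=3/2 m (b=L-a=9/2):
  θ_3 = (M₀x²/(2L)-M₀(x-a)+C₁)/EI  [x>a] with C₁=M₀(3b²-L²)/(6L)=-55/16 = ((-5)·(18/5)²/(2·6)-(-5)·((18/5)-(3/2))+(-55/16))/1000 = 133/80000 rad
Load 4 — point force P=6 kN at a=12/5 m (b=L-a=18/5):
  θ_4 = -Pa(2L²-6Lx+3x²+a²)/(6LEI)  [x>a] = -6·(12/5)·(2·6²-6·6·(18/5)+3·(18/5)²+(12/5)²)/(6·6·1000) = 81/15625 rad
Superposition: θ = Σ θ_i = -155603/18000000 rad ≈ -0.008645 rad

θ(18/5) = -155603/18000000 rad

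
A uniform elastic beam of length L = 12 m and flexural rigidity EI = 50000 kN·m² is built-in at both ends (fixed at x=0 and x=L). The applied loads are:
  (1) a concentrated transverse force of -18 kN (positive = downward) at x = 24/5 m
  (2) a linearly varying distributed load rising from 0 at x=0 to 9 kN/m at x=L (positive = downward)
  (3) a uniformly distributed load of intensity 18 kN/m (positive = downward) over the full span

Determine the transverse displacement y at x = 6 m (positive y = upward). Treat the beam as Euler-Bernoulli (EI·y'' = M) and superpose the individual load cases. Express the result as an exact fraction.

y(6) = -133731/6250000 m

Load 1 — point force P=-18 kN at a=24/5 m (b=L-a=36/5):
  y_1 = -Pa²(L-x)²(3bL-(3b+a)(L-x))/(6L³EI)  [x>a] = -(-18)·(24/5)²·(12-6)²·(3·(36/5)·12-(3·(36/5)+(24/5))·(12-6))/(6·12³·50000) = 1134/390625 m
Load 2 — triangular load w₀=9 kN/m (0→w₀ over full span):
  y_2 = -w₀x²(L-x)²(x+2L)/(120LEI) = -9·6²·(12-6)²·(6+2·12)/(120·12·50000) = -243/50000 m
Load 3 — uniform load w=18 kN/m over full span:
  y_3 = -wx²(L-x)²/(24EI) = -18·6²·(12-6)²/(24·50000) = -243/12500 m
Superposition: y = Σ y_i = -133731/6250000 m ≈ -0.021397 m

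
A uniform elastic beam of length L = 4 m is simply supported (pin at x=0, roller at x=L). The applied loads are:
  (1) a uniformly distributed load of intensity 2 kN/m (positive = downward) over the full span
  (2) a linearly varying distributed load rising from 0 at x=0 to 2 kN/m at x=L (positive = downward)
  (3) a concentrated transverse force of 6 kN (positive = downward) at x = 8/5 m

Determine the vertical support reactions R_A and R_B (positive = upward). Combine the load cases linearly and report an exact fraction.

R_A = 134/15 kN, R_B = 136/15 kN

Load 1 — uniform load w=2 kN/m over full span:
  R_A = wL/2 = 2·4/2 = 4 kN
  R_B = wL/2 = 2·4/2 = 4 kN
Load 2 — triangular load w₀=2 kN/m (0→w₀ over full span):
  R_A = w₀L/6 = 2·4/6 = 4/3 kN
  R_B = w₀L/3 = 2·4/3 = 8/3 kN
Load 3 — point force P=6 kN at a=8/5 m (b=L-a=12/5):
  R_A = Pb/L = 6·(12/5)/4 = 18/5 kN
  R_B = Pa/L = 6·(8/5)/4 = 12/5 kN
Superposition: R_A = 134/15 kN, R_B = 136/15 kN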